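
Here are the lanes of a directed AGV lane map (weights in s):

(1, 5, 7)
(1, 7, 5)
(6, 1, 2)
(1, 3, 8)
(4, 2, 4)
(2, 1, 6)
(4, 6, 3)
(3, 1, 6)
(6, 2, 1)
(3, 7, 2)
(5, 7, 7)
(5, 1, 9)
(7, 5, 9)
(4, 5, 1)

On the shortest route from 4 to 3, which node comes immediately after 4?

6

Enumerating some paths:
4 → 6 → 2 → 1 → 3: 3+1+6+8 = 18
4 → 2 → 1 → 3: 4+6+8 = 18
4 → 6 → 1 → 3: 3+2+8 = 13
Cheapest is 4 → 6 → 1 → 3 at 13 s.
So from 4 the first move is to 6.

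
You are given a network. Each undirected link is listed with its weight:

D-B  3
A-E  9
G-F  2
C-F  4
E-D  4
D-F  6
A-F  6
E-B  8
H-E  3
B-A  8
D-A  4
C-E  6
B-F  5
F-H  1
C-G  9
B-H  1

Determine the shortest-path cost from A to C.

Running Dijkstra from A:
A: 0
D: 4  (via A)
F: 6  (via A)
B: 7  (via D)
H: 7  (via F)
E: 8  (via D)
G: 8  (via F)
C: 10  (via F)
Shortest route: A → F → C = 10.

10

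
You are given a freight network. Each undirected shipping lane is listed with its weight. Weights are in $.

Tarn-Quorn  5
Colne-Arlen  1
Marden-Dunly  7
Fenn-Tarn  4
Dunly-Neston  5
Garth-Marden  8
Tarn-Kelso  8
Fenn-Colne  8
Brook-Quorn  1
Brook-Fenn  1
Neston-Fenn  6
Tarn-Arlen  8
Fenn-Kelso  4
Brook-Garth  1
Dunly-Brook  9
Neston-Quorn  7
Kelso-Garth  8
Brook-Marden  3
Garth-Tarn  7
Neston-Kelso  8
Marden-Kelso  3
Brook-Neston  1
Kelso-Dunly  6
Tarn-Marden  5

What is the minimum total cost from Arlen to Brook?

Settle nodes by increasing distance from Arlen:
Arlen: 0
Colne: 1  (via Arlen)
Tarn: 8  (via Arlen)
Fenn: 9  (via Colne)
Brook: 10  (via Fenn)
Shortest route: Arlen–Colne–Fenn–Brook = $10.

$10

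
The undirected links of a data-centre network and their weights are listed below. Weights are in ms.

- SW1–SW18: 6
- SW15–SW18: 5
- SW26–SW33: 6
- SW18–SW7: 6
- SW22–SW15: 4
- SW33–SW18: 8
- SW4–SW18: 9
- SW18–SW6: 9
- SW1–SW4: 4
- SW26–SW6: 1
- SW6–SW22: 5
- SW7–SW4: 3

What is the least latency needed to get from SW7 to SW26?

Candidate routes:
SW7 → SW18 → SW6 → SW26: 6+9+1 = 16
SW7 → SW18 → SW15 → SW22 → SW6 → SW26: 6+5+4+5+1 = 21
SW7 → SW18 → SW33 → SW26: 6+8+6 = 20
Cheapest is SW7 → SW18 → SW6 → SW26 at 16 ms.

16 ms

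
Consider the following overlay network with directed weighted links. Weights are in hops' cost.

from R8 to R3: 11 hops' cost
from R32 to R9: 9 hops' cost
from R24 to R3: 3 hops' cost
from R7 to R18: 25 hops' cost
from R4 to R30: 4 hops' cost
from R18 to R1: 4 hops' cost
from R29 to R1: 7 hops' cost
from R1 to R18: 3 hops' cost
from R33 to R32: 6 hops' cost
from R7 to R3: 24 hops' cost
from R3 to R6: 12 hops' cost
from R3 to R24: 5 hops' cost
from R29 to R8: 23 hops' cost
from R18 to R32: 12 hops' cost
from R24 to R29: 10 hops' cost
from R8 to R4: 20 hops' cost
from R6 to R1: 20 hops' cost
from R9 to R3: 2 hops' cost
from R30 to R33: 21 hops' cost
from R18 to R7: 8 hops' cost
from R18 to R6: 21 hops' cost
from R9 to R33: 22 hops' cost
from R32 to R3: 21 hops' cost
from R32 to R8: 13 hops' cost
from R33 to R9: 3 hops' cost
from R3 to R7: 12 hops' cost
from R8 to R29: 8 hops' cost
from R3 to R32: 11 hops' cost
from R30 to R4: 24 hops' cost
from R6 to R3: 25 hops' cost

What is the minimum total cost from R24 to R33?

Shortest distances from R24:
R24: 0
R3: 3  (via R24)
R29: 10  (via R24)
R32: 14  (via R3)
R7: 15  (via R3)
R6: 15  (via R3)
R1: 17  (via R29)
R18: 20  (via R1)
R9: 23  (via R32)
R8: 27  (via R32)
R33: 45  (via R9)
Shortest route: R24 → R3 → R32 → R9 → R33 = 45 hops' cost.

45 hops' cost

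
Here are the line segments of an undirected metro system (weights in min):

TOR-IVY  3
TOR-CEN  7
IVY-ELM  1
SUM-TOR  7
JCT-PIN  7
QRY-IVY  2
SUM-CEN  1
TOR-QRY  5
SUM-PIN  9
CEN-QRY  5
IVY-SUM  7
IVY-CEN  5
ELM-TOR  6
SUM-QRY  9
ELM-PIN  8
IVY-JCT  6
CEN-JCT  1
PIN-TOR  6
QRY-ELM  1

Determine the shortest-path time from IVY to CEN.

Shortest distances from IVY:
IVY: 0
ELM: 1  (via IVY)
QRY: 2  (via IVY)
TOR: 3  (via IVY)
CEN: 5  (via IVY)
Shortest route: IVY–CEN = 5 min.

5 min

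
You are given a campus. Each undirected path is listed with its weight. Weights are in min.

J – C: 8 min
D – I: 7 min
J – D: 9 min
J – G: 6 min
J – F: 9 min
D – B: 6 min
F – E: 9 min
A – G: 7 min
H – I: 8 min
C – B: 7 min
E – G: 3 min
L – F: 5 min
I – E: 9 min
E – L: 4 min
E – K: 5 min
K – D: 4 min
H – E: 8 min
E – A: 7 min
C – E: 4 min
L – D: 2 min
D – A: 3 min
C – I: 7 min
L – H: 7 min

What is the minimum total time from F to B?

13 min

Compare a few routes:
F - L - D - B: 5+2+6 = 13
F - E - C - B: 9+4+7 = 20
F - E - L - D - B: 9+4+2+6 = 21
F - L - E - C - B: 5+4+4+7 = 20
Cheapest is F - L - D - B at 13 min.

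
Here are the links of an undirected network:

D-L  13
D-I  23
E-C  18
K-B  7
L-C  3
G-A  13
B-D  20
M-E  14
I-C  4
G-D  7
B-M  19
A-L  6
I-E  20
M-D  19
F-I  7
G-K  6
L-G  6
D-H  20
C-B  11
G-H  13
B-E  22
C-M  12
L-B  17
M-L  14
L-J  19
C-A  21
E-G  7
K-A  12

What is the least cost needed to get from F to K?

26

Candidate routes:
F - I - C - L - A - K: 7+4+3+6+12 = 32
F - I - C - L - G - K: 7+4+3+6+6 = 26
F - I - C - L - B - K: 7+4+3+17+7 = 38
F - I - C - B - K: 7+4+11+7 = 29
Cheapest is F - I - C - L - G - K at 26.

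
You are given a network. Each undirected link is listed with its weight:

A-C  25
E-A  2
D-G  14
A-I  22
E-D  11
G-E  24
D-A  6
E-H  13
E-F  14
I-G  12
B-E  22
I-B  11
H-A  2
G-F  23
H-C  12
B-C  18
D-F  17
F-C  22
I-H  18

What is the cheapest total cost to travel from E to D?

Shortest distances from E:
E: 0
A: 2  (via E)
H: 4  (via A)
D: 8  (via A)
Shortest route: E–A–D = 8.

8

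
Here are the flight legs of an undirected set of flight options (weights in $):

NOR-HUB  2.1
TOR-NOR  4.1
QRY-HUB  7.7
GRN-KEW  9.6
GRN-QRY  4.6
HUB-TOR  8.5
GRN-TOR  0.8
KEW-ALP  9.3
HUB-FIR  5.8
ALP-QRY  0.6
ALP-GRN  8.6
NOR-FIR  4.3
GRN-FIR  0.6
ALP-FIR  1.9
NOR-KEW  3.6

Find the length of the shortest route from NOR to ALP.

$6.2

Enumerating some paths:
NOR - TOR - GRN - FIR - ALP: 4.1+0.8+0.6+1.9 = 7.4
NOR - FIR - ALP: 4.3+1.9 = 6.2
The minimum is $6.2 via NOR - FIR - ALP.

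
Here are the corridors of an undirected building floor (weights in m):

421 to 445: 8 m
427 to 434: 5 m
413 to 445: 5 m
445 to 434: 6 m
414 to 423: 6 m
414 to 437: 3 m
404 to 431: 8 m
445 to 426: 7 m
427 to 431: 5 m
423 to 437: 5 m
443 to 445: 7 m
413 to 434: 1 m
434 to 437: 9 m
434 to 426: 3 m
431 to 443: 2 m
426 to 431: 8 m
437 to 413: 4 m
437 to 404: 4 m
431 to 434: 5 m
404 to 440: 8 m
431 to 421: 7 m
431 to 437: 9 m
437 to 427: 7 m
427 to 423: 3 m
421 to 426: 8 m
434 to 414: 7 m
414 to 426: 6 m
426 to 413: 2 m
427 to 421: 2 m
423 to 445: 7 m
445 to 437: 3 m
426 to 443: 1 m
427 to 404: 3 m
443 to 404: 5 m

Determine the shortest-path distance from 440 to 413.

16 m

Running Dijkstra from 440:
440: 0
404: 8  (via 440)
427: 11  (via 404)
437: 12  (via 404)
443: 13  (via 404)
421: 13  (via 427)
423: 14  (via 427)
426: 14  (via 443)
445: 15  (via 437)
431: 15  (via 443)
414: 15  (via 437)
434: 16  (via 427)
413: 16  (via 437)
Shortest route: 440 → 404 → 437 → 413 = 16 m.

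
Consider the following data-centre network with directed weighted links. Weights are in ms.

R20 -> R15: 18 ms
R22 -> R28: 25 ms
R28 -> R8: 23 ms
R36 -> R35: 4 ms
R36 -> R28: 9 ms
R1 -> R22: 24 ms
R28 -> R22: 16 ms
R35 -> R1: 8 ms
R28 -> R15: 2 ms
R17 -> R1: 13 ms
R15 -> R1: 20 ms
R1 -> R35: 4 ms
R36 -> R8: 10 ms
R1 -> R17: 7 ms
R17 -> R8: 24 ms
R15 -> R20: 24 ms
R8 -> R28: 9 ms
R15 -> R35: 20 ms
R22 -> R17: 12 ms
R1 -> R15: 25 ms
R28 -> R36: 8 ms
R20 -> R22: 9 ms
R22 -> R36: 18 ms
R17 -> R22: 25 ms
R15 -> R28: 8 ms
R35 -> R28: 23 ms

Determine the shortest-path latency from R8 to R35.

21 ms

Shortest distances from R8:
R8: 0
R28: 9  (via R8)
R15: 11  (via R28)
R36: 17  (via R28)
R35: 21  (via R36)
Shortest route: R8–R28–R36–R35 = 21 ms.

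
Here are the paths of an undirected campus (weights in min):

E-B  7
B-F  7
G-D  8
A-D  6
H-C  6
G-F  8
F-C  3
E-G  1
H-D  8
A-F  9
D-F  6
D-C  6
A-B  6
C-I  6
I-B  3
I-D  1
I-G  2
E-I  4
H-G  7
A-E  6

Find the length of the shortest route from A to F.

Enumerating some paths:
A → B → F: 6+7 = 13
A → E → G → F: 6+1+8 = 15
A → F: 9 = 9
A → D → F: 6+6 = 12
Cheapest is A → F at 9 min.

9 min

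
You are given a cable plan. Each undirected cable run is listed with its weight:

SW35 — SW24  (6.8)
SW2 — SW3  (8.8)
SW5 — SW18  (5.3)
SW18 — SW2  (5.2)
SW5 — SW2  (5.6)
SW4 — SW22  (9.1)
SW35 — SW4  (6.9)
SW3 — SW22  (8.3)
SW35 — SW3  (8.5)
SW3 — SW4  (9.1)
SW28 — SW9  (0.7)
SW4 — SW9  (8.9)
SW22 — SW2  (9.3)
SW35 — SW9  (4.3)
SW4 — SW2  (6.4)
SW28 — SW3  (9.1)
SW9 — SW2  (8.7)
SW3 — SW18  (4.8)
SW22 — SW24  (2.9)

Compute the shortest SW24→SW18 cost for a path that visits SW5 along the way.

23.1

Best SW24 to SW5: SW24 → SW22 → SW2 → SW5 costing 17.8
Best SW5 to SW18: SW5 → SW18 costing 5.3
Total via SW5: 17.8 + 5.3 = 23.1.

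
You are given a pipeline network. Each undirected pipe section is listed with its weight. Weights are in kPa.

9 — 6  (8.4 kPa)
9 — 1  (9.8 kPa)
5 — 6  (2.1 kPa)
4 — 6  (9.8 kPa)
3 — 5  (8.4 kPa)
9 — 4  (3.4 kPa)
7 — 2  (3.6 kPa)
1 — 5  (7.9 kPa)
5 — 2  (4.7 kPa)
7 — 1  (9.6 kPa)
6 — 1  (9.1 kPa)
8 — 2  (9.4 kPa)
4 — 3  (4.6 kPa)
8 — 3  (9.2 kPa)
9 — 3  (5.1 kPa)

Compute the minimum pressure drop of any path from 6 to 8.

Settle nodes by increasing distance from 6:
6: 0
5: 2.1  (via 6)
2: 6.8  (via 5)
9: 8.4  (via 6)
1: 9.1  (via 6)
4: 9.8  (via 6)
7: 10.4  (via 2)
3: 10.5  (via 5)
8: 16.2  (via 2)
Shortest route: 6–5–2–8 = 16.2 kPa.

16.2 kPa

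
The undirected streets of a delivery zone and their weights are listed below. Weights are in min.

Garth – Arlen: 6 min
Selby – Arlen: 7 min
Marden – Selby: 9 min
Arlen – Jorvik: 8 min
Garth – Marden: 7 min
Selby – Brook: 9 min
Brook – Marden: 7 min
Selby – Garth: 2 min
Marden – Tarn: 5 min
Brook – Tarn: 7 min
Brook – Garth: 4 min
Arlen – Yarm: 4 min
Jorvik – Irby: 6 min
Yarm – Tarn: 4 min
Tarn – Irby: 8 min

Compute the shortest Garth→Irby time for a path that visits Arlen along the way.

20 min

Shortest Garth→Arlen: Garth–Arlen = 6
Best Arlen to Irby: Arlen–Jorvik–Irby costing 14
Total via Arlen: 6 + 14 = 20 min.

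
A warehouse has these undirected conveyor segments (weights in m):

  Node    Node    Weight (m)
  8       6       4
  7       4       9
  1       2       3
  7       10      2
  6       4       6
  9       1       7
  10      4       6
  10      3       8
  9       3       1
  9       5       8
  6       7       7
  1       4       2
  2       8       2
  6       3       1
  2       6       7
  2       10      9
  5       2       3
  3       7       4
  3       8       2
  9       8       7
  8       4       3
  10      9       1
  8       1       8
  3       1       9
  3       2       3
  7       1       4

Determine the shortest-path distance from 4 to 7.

Compare a few routes:
4 → 10 → 7: 6+2 = 8
4 → 1 → 7: 2+4 = 6
4 → 8 → 3 → 9 → 10 → 7: 3+2+1+1+2 = 9
The minimum is 6 m via 4 → 1 → 7.

6 m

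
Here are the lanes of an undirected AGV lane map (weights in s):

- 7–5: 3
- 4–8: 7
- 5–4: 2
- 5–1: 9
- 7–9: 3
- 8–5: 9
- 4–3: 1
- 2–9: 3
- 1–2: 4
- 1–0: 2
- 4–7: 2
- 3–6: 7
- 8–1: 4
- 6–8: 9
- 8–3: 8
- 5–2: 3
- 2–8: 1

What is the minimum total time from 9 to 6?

Shortest distances from 9:
9: 0
2: 3  (via 9)
7: 3  (via 9)
8: 4  (via 2)
4: 5  (via 7)
3: 6  (via 4)
5: 6  (via 2)
1: 7  (via 2)
0: 9  (via 1)
6: 13  (via 8)
Shortest route: 9 → 2 → 8 → 6 = 13 s.

13 s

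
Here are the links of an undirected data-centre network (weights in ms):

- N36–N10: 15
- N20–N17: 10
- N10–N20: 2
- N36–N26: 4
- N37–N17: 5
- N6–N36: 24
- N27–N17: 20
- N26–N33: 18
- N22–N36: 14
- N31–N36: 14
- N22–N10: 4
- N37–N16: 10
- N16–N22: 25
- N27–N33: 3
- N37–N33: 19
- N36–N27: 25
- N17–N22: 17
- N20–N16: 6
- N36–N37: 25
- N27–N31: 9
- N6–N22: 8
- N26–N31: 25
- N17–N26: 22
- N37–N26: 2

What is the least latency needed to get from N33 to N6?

44 ms

Settle nodes by increasing distance from N33:
N33: 0
N27: 3  (via N33)
N31: 12  (via N27)
N26: 18  (via N33)
N37: 19  (via N33)
N36: 22  (via N26)
N17: 23  (via N27)
N16: 29  (via N37)
N20: 33  (via N17)
N10: 35  (via N20)
N22: 36  (via N36)
N6: 44  (via N22)
Shortest route: N33–N26–N36–N22–N6 = 44 ms.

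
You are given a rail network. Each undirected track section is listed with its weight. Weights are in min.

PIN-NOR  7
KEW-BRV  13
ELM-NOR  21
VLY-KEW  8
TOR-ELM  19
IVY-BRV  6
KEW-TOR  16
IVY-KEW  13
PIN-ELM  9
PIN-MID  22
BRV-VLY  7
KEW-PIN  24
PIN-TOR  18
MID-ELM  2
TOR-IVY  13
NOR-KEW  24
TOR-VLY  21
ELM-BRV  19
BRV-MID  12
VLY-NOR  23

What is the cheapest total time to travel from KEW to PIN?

24 min

Compare a few routes:
KEW - PIN: 24 = 24
KEW - NOR - PIN: 24+7 = 31
Cheapest is KEW - PIN at 24 min.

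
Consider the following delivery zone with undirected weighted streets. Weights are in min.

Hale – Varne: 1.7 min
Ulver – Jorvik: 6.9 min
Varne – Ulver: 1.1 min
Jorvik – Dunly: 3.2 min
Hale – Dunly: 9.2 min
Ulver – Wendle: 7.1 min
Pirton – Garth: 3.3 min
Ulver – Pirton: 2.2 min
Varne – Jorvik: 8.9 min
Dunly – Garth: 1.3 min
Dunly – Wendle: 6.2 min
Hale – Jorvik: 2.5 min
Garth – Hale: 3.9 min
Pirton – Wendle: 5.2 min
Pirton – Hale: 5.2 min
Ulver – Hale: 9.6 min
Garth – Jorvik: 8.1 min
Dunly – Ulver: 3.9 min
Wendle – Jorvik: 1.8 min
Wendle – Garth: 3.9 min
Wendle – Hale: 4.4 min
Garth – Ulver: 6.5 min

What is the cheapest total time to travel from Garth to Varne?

5.6 min

Compare a few routes:
Garth–Hale–Varne: 3.9+1.7 = 5.6
Garth–Dunly–Ulver–Varne: 1.3+3.9+1.1 = 6.3
The minimum is 5.6 min via Garth–Hale–Varne.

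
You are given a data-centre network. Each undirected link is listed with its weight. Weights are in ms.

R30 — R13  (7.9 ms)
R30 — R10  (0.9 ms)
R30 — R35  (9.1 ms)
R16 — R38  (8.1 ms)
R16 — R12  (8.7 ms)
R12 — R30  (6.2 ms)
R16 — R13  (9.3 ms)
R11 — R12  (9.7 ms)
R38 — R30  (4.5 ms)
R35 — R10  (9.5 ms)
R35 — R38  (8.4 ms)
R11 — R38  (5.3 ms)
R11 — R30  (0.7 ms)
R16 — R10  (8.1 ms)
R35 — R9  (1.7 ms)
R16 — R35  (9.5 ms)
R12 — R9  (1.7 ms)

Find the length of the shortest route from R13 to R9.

15.8 ms

Shortest distances from R13:
R13: 0
R30: 7.9  (via R13)
R11: 8.6  (via R30)
R10: 8.8  (via R30)
R16: 9.3  (via R13)
R38: 12.4  (via R30)
R12: 14.1  (via R30)
R9: 15.8  (via R12)
Shortest route: R13–R30–R12–R9 = 15.8 ms.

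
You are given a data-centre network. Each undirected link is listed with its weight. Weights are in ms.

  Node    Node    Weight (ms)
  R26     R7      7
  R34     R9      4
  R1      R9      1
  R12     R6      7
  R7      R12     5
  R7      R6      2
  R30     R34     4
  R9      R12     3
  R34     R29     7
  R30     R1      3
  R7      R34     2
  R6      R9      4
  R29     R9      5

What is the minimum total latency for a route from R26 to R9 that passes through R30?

17 ms

Shortest R26→R30: R26 → R7 → R34 → R30 = 13
Shortest R30→R9: R30 → R1 → R9 = 4
Total via R30: 13 + 4 = 17 ms.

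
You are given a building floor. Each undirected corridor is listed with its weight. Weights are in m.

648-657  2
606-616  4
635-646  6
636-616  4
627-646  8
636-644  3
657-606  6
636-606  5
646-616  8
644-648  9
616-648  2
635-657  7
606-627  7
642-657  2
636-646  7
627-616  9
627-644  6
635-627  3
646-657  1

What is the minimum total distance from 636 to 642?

Enumerating some paths:
636–606–657–642: 5+6+2 = 13
636–616–648–657–642: 4+2+2+2 = 10
636–606–616–648–657–642: 5+4+2+2+2 = 15
The minimum is 10 m via 636–616–648–657–642.

10 m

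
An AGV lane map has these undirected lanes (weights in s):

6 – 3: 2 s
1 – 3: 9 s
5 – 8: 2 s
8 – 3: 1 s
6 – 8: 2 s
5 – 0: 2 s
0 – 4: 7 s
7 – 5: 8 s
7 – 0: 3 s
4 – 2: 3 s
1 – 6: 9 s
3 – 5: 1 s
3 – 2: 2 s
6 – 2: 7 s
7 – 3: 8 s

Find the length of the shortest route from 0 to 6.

5 s

Candidate routes:
0 - 5 - 8 - 6: 2+2+2 = 6
0 - 5 - 3 - 6: 2+1+2 = 5
0 - 5 - 3 - 8 - 6: 2+1+1+2 = 6
0 - 5 - 8 - 3 - 6: 2+2+1+2 = 7
The minimum is 5 s via 0 - 5 - 3 - 6.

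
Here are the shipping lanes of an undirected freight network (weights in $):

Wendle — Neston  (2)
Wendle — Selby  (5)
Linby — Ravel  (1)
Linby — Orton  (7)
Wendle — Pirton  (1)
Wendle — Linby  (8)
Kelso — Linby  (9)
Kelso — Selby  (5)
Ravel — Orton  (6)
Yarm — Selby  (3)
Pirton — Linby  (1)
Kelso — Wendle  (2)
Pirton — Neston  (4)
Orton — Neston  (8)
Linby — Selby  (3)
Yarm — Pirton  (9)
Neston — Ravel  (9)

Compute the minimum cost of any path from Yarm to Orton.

Candidate routes:
Yarm–Pirton–Linby–Ravel–Orton: 9+1+1+6 = 17
Yarm–Selby–Wendle–Pirton–Linby–Ravel–Orton: 3+5+1+1+1+6 = 17
Yarm–Selby–Linby–Orton: 3+3+7 = 13
Yarm–Pirton–Linby–Orton: 9+1+7 = 17
The minimum is $13 via Yarm–Selby–Linby–Orton.

$13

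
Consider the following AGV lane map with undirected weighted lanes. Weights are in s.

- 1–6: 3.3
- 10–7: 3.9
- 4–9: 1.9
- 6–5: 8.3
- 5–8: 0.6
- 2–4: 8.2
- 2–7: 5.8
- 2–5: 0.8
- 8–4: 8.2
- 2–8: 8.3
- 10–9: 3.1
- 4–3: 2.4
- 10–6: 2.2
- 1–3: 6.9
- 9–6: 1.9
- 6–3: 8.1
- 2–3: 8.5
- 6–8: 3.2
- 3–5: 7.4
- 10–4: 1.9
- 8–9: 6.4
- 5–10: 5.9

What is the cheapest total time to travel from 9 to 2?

Running Dijkstra from 9:
9: 0
4: 1.9  (via 9)
6: 1.9  (via 9)
10: 3.1  (via 9)
3: 4.3  (via 4)
8: 5.1  (via 6)
1: 5.2  (via 6)
5: 5.7  (via 8)
2: 6.5  (via 5)
Shortest route: 9 → 6 → 8 → 5 → 2 = 6.5 s.

6.5 s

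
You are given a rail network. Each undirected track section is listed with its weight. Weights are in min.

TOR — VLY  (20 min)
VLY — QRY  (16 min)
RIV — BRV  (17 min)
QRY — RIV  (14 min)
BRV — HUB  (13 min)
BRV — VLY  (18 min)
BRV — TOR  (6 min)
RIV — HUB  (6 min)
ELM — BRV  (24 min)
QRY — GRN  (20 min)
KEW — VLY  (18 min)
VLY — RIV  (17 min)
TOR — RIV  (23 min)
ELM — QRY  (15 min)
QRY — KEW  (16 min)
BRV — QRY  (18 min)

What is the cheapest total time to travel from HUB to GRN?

Running Dijkstra from HUB:
HUB: 0
RIV: 6  (via HUB)
BRV: 13  (via HUB)
TOR: 19  (via BRV)
QRY: 20  (via RIV)
VLY: 23  (via RIV)
ELM: 35  (via QRY)
KEW: 36  (via QRY)
GRN: 40  (via QRY)
Shortest route: HUB–RIV–QRY–GRN = 40 min.

40 min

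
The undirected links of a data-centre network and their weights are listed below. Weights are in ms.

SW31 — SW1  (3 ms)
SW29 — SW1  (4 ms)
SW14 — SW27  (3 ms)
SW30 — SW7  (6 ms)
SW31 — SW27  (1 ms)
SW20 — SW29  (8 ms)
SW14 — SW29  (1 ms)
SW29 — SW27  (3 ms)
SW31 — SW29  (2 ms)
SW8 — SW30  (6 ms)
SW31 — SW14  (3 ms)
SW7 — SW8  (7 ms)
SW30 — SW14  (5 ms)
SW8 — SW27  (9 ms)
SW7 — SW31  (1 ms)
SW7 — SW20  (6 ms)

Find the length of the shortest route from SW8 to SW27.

9 ms

Enumerating some paths:
SW8 - SW7 - SW31 - SW14 - SW27: 7+1+3+3 = 14
SW8 - SW7 - SW31 - SW29 - SW27: 7+1+2+3 = 13
SW8 - SW27: 9 = 9
SW8 - SW7 - SW31 - SW29 - SW14 - SW27: 7+1+2+1+3 = 14
Cheapest is SW8 - SW27 at 9 ms.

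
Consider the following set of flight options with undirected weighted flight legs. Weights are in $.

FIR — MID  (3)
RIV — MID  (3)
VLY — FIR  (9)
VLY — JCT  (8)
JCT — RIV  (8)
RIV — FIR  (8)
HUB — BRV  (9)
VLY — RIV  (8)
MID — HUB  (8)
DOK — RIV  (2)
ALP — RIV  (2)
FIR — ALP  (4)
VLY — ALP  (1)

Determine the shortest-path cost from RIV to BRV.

Candidate routes:
RIV → MID → HUB → BRV: 3+8+9 = 20
RIV → ALP → FIR → MID → HUB → BRV: 2+4+3+8+9 = 26
RIV → FIR → MID → HUB → BRV: 8+3+8+9 = 28
RIV → ALP → VLY → FIR → MID → HUB → BRV: 2+1+9+3+8+9 = 32
The minimum is $20 via RIV → MID → HUB → BRV.

$20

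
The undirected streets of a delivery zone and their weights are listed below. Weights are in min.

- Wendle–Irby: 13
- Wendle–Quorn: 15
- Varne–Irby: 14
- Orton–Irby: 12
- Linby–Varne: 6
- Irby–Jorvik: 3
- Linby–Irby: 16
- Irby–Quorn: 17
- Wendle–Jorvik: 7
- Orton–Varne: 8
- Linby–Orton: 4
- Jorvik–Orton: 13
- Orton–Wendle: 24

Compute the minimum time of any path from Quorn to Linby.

Enumerating some paths:
Quorn–Irby–Jorvik–Orton–Linby: 17+3+13+4 = 37
Quorn–Wendle–Jorvik–Orton–Linby: 15+7+13+4 = 39
Quorn–Irby–Linby: 17+16 = 33
Quorn–Irby–Varne–Linby: 17+14+6 = 37
The minimum is 33 min via Quorn–Irby–Linby.

33 min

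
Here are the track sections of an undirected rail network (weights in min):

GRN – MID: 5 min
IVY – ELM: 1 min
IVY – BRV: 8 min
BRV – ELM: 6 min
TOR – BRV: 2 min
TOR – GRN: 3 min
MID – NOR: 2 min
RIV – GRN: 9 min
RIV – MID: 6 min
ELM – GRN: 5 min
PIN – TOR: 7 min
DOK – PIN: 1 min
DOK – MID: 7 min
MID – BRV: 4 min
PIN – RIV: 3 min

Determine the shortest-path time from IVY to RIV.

Enumerating some paths:
IVY - ELM - GRN - RIV: 1+5+9 = 15
IVY - ELM - BRV - MID - RIV: 1+6+4+6 = 17
IVY - ELM - GRN - MID - RIV: 1+5+5+6 = 17
Cheapest is IVY - ELM - GRN - RIV at 15 min.

15 min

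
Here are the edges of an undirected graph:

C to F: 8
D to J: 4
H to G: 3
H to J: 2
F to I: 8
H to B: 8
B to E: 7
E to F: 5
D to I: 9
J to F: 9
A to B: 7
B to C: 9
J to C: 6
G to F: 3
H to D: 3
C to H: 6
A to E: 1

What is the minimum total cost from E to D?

Running Dijkstra from E:
E: 0
A: 1  (via E)
F: 5  (via E)
B: 7  (via E)
G: 8  (via F)
H: 11  (via G)
C: 13  (via F)
I: 13  (via F)
J: 13  (via H)
D: 14  (via H)
Shortest route: E–F–G–H–D = 14.

14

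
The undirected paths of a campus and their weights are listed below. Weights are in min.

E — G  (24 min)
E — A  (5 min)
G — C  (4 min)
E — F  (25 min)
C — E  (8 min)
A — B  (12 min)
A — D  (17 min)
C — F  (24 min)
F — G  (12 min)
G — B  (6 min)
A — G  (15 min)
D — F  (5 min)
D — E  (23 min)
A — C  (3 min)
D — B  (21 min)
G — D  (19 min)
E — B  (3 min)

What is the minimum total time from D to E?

Enumerating some paths:
D–A–E: 17+5 = 22
D–E: 23 = 23
The minimum is 22 min via D–A–E.

22 min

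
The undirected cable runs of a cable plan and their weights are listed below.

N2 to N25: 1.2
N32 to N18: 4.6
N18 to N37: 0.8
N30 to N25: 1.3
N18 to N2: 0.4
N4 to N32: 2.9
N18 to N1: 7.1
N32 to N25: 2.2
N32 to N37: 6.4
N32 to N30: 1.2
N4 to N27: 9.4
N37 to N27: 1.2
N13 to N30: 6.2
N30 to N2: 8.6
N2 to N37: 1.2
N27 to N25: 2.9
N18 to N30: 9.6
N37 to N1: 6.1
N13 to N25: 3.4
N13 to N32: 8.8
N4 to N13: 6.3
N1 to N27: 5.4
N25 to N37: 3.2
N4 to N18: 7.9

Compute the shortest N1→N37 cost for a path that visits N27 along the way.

6.6

Best N1 to N27: N1 → N27 costing 5.4
Shortest N27→N37: N27 → N37 = 1.2
Total via N27: 5.4 + 1.2 = 6.6.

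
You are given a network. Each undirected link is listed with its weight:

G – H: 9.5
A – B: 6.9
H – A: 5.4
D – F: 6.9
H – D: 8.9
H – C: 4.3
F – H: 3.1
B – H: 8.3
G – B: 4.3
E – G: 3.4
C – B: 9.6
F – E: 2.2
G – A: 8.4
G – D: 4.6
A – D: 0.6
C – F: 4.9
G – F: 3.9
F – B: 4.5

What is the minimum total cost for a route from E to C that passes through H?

9.6

Best E to H: E → F → H costing 5.3
Best H to C: H → C costing 4.3
Total via H: 5.3 + 4.3 = 9.6.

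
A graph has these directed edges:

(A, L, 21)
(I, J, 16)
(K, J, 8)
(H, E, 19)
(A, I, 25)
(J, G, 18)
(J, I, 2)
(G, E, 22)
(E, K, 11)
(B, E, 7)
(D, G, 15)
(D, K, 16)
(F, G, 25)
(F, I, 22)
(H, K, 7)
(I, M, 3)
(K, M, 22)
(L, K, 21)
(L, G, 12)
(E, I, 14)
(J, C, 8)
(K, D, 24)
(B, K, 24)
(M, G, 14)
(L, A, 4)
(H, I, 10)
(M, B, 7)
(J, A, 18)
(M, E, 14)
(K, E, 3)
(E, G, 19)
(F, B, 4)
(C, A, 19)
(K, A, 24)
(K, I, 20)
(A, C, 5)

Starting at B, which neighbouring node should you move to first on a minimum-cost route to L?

Compare a few routes:
B - E - K - A - L: 7+11+24+21 = 63
B - E - K - J - A - L: 7+11+8+18+21 = 65
Cheapest is B - E - K - A - L at 63.
So from B the first move is to E.

E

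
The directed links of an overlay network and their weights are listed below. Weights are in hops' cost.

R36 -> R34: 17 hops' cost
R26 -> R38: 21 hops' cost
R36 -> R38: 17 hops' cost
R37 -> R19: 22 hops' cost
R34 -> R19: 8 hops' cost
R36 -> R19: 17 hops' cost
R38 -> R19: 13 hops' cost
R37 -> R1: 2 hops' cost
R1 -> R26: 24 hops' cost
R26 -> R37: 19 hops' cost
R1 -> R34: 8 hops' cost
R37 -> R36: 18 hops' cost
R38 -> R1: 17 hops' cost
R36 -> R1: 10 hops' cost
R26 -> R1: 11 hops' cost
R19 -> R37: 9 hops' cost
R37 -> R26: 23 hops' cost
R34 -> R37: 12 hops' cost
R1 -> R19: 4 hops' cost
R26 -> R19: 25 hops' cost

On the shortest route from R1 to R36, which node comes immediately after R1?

R19

Enumerating some paths:
R1 - R19 - R37 - R36: 4+9+18 = 31
R1 - R34 - R37 - R36: 8+12+18 = 38
Cheapest is R1 - R19 - R37 - R36 at 31 hops' cost.
So from R1 the first move is to R19.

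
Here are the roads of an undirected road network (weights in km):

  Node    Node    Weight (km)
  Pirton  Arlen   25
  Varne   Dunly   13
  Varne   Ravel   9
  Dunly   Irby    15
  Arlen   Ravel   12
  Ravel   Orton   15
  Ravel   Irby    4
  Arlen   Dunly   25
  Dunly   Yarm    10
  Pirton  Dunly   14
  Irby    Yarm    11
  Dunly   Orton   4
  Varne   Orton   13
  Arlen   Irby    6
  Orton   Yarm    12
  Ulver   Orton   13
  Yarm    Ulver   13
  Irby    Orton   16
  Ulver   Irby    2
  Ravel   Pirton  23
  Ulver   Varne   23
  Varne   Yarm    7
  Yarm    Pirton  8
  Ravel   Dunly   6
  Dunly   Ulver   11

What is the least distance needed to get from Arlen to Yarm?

Enumerating some paths:
Arlen–Irby–Ulver–Yarm: 6+2+13 = 21
Arlen–Irby–Yarm: 6+11 = 17
The minimum is 17 km via Arlen–Irby–Yarm.

17 km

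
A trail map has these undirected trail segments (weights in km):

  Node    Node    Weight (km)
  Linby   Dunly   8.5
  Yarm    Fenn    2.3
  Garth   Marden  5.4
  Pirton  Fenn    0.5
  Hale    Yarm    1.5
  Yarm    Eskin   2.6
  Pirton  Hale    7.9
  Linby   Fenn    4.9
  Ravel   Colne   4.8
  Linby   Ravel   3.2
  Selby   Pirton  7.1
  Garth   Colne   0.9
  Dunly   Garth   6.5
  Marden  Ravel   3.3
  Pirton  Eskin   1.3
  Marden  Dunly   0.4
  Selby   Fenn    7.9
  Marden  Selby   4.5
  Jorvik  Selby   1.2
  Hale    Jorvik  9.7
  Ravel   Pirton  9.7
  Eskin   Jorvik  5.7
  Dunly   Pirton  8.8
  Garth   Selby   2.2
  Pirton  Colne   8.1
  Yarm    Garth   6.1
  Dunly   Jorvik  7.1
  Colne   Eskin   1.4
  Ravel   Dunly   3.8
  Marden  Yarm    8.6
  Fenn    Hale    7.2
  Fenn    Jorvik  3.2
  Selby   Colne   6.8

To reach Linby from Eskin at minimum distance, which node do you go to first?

Candidate routes:
Eskin → Yarm → Fenn → Linby: 2.6+2.3+4.9 = 9.8
Eskin → Colne → Garth → Selby → Jorvik → Fenn → Linby: 1.4+0.9+2.2+1.2+3.2+4.9 = 13.8
Eskin → Pirton → Fenn → Linby: 1.3+0.5+4.9 = 6.7
Eskin → Colne → Ravel → Linby: 1.4+4.8+3.2 = 9.4
Cheapest is Eskin → Pirton → Fenn → Linby at 6.7 km.
So from Eskin the first move is to Pirton.

Pirton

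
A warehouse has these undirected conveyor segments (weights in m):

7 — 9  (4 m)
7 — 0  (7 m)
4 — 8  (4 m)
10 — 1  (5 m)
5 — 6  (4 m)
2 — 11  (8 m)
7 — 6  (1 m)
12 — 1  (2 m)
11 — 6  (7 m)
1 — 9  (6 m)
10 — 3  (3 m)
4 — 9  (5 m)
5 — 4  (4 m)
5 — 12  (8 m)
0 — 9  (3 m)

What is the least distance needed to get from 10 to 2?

Settle nodes by increasing distance from 10:
10: 0
3: 3  (via 10)
1: 5  (via 10)
12: 7  (via 1)
9: 11  (via 1)
0: 14  (via 9)
5: 15  (via 12)
7: 15  (via 9)
4: 16  (via 9)
6: 16  (via 7)
8: 20  (via 4)
11: 23  (via 6)
2: 31  (via 11)
Shortest route: 10 → 1 → 9 → 7 → 6 → 11 → 2 = 31 m.

31 m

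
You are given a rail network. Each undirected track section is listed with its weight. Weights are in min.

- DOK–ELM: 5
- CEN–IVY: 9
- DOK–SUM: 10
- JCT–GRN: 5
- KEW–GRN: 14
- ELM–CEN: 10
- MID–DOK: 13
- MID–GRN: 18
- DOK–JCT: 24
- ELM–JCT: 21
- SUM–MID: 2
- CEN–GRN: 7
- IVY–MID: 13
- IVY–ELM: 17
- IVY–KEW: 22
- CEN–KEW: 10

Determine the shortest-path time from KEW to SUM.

Candidate routes:
KEW - GRN - MID - SUM: 14+18+2 = 34
KEW - CEN - ELM - DOK - SUM: 10+10+5+10 = 35
The minimum is 34 min via KEW - GRN - MID - SUM.

34 min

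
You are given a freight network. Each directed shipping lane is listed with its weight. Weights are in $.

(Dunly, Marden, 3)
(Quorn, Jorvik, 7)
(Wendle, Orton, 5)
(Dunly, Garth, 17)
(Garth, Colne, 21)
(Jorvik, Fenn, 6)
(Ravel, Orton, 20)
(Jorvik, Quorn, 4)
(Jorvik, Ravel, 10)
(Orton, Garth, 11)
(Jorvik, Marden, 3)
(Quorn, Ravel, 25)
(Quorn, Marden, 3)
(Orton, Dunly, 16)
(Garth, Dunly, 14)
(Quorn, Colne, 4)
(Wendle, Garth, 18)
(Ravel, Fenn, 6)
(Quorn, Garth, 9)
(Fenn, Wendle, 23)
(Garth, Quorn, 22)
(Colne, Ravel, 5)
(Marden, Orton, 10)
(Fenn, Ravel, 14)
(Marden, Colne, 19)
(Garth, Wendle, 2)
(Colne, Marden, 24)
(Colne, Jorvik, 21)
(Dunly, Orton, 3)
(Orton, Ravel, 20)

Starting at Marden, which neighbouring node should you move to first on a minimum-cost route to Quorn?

Orton

Compare a few routes:
Marden–Colne–Jorvik–Quorn: 19+21+4 = 44
Marden–Orton–Garth–Quorn: 10+11+22 = 43
The minimum is $43 via Marden–Orton–Garth–Quorn.
So from Marden the first move is to Orton.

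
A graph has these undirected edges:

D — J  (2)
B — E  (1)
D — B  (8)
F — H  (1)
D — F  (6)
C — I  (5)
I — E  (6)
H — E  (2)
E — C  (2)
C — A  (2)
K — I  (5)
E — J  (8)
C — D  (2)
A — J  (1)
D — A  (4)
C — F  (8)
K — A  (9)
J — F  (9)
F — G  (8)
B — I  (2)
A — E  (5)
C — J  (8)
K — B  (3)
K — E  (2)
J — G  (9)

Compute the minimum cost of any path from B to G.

Running Dijkstra from B:
B: 0
E: 1  (via B)
I: 2  (via B)
C: 3  (via E)
H: 3  (via E)
K: 3  (via B)
F: 4  (via H)
A: 5  (via C)
D: 5  (via C)
J: 6  (via A)
G: 12  (via F)
Shortest route: B → E → H → F → G = 12.

12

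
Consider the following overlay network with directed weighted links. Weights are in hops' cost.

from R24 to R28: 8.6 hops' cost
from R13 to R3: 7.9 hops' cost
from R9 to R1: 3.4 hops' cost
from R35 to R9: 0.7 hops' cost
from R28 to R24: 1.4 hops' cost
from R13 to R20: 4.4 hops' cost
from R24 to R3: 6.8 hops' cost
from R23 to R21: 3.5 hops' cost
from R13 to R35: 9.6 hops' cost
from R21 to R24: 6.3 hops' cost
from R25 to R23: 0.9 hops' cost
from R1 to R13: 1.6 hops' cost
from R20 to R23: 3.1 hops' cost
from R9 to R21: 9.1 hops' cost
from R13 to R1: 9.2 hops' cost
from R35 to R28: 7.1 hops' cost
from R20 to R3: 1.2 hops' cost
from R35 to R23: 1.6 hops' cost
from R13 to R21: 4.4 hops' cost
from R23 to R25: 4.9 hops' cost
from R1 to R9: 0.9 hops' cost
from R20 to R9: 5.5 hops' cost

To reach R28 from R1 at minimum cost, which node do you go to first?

R13

Compare a few routes:
R1 → R13 → R35 → R28: 1.6+9.6+7.1 = 18.3
R1 → R9 → R21 → R24 → R28: 0.9+9.1+6.3+8.6 = 24.9
R1 → R13 → R21 → R24 → R28: 1.6+4.4+6.3+8.6 = 20.9
R1 → R13 → R20 → R23 → R21 → R24 → R28: 1.6+4.4+3.1+3.5+6.3+8.6 = 27.5
Cheapest is R1 → R13 → R35 → R28 at 18.3 hops' cost.
So from R1 the first move is to R13.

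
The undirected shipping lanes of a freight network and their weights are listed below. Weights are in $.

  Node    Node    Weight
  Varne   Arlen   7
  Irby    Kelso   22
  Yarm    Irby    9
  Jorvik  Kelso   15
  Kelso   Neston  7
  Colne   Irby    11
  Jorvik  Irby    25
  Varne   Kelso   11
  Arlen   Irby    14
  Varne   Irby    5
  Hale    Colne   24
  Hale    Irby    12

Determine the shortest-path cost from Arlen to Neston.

Enumerating some paths:
Arlen → Varne → Kelso → Neston: 7+11+7 = 25
Arlen → Irby → Varne → Kelso → Neston: 14+5+11+7 = 37
The minimum is $25 via Arlen → Varne → Kelso → Neston.

$25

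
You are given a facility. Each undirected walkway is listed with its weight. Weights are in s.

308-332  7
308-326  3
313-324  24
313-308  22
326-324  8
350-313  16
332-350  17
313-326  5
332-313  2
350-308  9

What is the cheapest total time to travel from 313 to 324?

13 s

Running Dijkstra from 313:
313: 0
332: 2  (via 313)
326: 5  (via 313)
308: 8  (via 326)
324: 13  (via 326)
Shortest route: 313 → 326 → 324 = 13 s.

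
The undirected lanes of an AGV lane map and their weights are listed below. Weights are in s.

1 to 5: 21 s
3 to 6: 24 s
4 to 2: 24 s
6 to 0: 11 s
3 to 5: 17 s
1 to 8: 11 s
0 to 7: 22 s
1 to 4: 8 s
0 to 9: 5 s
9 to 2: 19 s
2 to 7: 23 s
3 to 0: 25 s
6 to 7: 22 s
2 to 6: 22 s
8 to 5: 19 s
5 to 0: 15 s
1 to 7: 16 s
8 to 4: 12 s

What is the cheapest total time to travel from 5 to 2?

Enumerating some paths:
5–0–9–2: 15+5+19 = 39
5–1–4–2: 21+8+24 = 53
5–8–4–2: 19+12+24 = 55
5–0–6–2: 15+11+22 = 48
The minimum is 39 s via 5–0–9–2.

39 s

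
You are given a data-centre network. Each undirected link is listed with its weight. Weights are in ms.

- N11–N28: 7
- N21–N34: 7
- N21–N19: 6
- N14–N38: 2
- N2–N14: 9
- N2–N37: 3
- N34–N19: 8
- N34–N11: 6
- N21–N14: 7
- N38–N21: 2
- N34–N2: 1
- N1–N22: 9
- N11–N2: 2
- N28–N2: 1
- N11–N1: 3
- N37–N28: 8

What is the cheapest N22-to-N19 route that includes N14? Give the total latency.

Shortest N22→N14: N22–N1–N11–N2–N14 = 23
Best N14 to N19: N14–N38–N21–N19 costing 10
Total via N14: 23 + 10 = 33 ms.

33 ms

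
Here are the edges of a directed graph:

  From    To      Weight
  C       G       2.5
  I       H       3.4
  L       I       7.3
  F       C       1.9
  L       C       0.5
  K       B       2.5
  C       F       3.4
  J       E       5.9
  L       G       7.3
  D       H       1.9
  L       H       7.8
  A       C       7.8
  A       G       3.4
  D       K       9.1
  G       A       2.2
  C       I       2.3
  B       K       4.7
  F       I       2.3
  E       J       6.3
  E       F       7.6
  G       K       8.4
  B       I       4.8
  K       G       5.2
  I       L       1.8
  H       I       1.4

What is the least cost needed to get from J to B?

Candidate routes:
J → E → F → I → L → G → K → B: 5.9+7.6+2.3+1.8+7.3+8.4+2.5 = 35.8
J → E → F → C → G → K → B: 5.9+7.6+1.9+2.5+8.4+2.5 = 28.8
J → E → F → I → L → C → G → K → B: 5.9+7.6+2.3+1.8+0.5+2.5+8.4+2.5 = 31.5
Cheapest is J → E → F → C → G → K → B at 28.8.

28.8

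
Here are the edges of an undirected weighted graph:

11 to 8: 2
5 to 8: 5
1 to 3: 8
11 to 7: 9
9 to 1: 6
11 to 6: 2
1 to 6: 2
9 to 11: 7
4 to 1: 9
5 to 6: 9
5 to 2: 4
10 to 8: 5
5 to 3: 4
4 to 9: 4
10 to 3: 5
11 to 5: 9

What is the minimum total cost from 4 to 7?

20

Settle nodes by increasing distance from 4:
4: 0
9: 4  (via 4)
1: 9  (via 4)
6: 11  (via 1)
11: 11  (via 9)
8: 13  (via 11)
3: 17  (via 1)
5: 18  (via 8)
10: 18  (via 8)
7: 20  (via 11)
Shortest route: 4 → 9 → 11 → 7 = 20.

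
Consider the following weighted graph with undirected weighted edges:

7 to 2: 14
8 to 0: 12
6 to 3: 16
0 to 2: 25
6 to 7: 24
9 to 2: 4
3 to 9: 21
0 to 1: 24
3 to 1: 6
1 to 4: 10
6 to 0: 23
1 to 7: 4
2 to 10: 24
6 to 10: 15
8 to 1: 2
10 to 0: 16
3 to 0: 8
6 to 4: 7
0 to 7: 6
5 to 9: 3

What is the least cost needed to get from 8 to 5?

27

Settle nodes by increasing distance from 8:
8: 0
1: 2  (via 8)
7: 6  (via 1)
3: 8  (via 1)
0: 12  (via 8)
4: 12  (via 1)
6: 19  (via 4)
2: 20  (via 7)
9: 24  (via 2)
5: 27  (via 9)
Shortest route: 8–1–7–2–9–5 = 27.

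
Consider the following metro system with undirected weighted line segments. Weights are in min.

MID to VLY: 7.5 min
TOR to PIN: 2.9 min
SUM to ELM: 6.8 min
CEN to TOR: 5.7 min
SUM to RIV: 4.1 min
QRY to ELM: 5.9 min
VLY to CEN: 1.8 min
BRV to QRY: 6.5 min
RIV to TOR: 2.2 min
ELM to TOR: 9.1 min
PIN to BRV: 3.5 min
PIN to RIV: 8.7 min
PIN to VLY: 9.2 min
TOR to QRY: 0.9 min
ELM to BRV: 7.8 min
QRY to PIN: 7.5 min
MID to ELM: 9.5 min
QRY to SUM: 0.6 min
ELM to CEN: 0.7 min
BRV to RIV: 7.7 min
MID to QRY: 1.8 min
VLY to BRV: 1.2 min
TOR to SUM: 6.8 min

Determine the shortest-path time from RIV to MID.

4.9 min

Enumerating some paths:
RIV → TOR → QRY → MID: 2.2+0.9+1.8 = 4.9
RIV → SUM → QRY → MID: 4.1+0.6+1.8 = 6.5
The minimum is 4.9 min via RIV → TOR → QRY → MID.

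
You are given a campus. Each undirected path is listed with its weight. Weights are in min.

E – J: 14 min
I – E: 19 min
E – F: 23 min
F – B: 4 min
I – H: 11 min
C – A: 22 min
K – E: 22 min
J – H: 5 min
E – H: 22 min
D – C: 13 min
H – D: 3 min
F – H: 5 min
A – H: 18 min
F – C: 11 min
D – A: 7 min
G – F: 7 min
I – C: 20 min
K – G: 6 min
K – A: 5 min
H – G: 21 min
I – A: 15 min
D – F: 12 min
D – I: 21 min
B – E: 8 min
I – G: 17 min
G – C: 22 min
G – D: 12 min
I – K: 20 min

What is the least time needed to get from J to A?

15 min

Compare a few routes:
J → H → A: 5+18 = 23
J → H → D → A: 5+3+7 = 15
J → H → F → G → K → A: 5+5+7+6+5 = 28
The minimum is 15 min via J → H → D → A.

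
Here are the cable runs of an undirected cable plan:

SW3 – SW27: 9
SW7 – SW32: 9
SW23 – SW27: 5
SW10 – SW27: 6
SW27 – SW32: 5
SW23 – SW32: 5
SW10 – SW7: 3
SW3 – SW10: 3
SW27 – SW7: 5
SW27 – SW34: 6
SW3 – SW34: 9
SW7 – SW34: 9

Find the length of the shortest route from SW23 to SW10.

Enumerating some paths:
SW23 - SW27 - SW7 - SW10: 5+5+3 = 13
SW23 - SW27 - SW10: 5+6 = 11
SW23 - SW32 - SW27 - SW10: 5+5+6 = 16
Cheapest is SW23 - SW27 - SW10 at 11.

11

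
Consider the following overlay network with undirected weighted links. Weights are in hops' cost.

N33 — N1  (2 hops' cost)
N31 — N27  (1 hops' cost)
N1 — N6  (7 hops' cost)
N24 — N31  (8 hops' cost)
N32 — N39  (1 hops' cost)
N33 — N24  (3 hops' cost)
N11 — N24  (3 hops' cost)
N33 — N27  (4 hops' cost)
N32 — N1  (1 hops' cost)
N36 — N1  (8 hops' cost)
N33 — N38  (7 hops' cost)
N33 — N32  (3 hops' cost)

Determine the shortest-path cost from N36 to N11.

16 hops' cost

Shortest distances from N36:
N36: 0
N1: 8  (via N36)
N32: 9  (via N1)
N33: 10  (via N1)
N39: 10  (via N32)
N24: 13  (via N33)
N27: 14  (via N33)
N6: 15  (via N1)
N31: 15  (via N27)
N11: 16  (via N24)
Shortest route: N36–N1–N33–N24–N11 = 16 hops' cost.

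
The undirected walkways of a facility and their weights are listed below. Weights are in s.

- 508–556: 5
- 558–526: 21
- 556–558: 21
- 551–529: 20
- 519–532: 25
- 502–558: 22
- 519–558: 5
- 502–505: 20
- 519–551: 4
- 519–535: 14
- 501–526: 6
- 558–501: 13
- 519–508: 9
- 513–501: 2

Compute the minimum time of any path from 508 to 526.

Shortest distances from 508:
508: 0
556: 5  (via 508)
519: 9  (via 508)
551: 13  (via 519)
558: 14  (via 519)
535: 23  (via 519)
501: 27  (via 558)
513: 29  (via 501)
529: 33  (via 551)
526: 33  (via 501)
Shortest route: 508–519–558–501–526 = 33 s.

33 s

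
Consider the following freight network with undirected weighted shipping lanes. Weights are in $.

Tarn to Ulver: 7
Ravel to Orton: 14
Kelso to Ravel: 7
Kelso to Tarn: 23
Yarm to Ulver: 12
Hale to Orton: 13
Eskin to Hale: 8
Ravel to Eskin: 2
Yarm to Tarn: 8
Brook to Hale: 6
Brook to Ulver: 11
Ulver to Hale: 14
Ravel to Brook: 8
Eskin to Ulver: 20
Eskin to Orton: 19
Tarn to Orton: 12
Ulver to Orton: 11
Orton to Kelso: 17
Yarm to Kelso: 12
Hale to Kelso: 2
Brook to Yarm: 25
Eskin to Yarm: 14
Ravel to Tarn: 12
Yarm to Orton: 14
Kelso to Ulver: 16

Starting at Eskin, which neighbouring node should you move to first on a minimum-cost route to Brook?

Enumerating some paths:
Eskin–Ravel–Kelso–Hale–Brook: 2+7+2+6 = 17
Eskin–Ravel–Brook: 2+8 = 10
Eskin–Hale–Brook: 8+6 = 14
Cheapest is Eskin–Ravel–Brook at $10.
So from Eskin the first move is to Ravel.

Ravel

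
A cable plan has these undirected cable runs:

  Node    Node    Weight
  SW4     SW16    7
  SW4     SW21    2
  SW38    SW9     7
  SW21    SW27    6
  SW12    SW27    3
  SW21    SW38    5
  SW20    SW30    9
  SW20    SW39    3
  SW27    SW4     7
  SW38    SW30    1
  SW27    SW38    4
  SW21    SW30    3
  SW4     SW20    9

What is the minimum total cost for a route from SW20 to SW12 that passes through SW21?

20

Best SW20 to SW21: SW20 → SW4 → SW21 costing 11
Best SW21 to SW12: SW21 → SW27 → SW12 costing 9
Total via SW21: 11 + 9 = 20.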